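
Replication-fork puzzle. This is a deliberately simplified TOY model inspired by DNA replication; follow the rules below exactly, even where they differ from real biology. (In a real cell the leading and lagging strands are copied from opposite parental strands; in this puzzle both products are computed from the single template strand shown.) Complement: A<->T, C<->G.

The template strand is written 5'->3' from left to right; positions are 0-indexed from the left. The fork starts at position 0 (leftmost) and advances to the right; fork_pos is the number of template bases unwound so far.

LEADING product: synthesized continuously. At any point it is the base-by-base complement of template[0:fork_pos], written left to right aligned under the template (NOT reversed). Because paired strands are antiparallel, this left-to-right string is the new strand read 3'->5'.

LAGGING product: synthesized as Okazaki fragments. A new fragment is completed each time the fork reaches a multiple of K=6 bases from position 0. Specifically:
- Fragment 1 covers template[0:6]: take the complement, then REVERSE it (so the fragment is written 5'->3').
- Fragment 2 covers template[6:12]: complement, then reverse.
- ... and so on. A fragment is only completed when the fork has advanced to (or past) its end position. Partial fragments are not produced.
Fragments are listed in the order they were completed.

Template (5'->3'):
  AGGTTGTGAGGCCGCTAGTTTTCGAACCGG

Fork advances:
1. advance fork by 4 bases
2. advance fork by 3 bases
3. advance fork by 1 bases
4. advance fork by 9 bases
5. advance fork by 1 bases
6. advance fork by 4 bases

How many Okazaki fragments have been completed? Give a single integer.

Step 1: advance 4 -> fork_pos = 0 + 4 = 4. Next multiple of 6 is 6 (not reached); still 0 fragment(s).
Step 2: advance 3 -> fork_pos = 4 + 3 = 7. Reached multiple(s) of 6: 6 -> fragment 1 completed (1 total).
Step 3: advance 1 -> fork_pos = 7 + 1 = 8. Next multiple of 6 is 12 (not reached); still 1 fragment(s).
Step 4: advance 9 -> fork_pos = 8 + 9 = 17. Reached multiple(s) of 6: 12 -> fragment 2 completed (2 total).
Step 5: advance 1 -> fork_pos = 17 + 1 = 18. Reached multiple(s) of 6: 18 -> fragment 3 completed (3 total).
Step 6: advance 4 -> fork_pos = 18 + 4 = 22. Next multiple of 6 is 24 (not reached); still 3 fragment(s).
Check: final fork_pos = 22; the multiples of 6 that are <= 22 are 6..18 -> 22 // 6 = 3 completed fragment(s).

Answer: 3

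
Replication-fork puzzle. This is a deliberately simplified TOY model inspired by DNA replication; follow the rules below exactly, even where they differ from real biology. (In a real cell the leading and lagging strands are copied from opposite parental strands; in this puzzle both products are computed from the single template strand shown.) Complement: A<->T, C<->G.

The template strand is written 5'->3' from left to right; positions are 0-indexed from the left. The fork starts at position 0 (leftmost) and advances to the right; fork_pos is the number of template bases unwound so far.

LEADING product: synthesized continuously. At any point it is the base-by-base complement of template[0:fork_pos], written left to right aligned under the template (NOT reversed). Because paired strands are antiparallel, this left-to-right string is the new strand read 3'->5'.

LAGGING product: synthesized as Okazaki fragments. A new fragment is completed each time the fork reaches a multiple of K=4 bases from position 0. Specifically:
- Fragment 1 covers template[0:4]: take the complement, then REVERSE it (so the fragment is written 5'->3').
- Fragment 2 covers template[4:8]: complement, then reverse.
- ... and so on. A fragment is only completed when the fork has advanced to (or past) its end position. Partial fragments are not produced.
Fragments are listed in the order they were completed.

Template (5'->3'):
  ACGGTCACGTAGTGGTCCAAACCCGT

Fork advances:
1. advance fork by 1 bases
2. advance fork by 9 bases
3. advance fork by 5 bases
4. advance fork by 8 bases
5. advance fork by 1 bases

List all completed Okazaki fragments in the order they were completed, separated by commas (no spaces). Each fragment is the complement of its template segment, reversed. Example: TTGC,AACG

Answer: CCGT,GTGA,CTAC,ACCA,TTGG,GGGT

Derivation:
Step 1: advance 1 -> fork_pos = 0 + 1 = 1. Next multiple of 4 is 4 (not reached); still 0 fragment(s).
Step 2: advance 9 -> fork_pos = 1 + 9 = 10. Reached multiple(s) of 4: 4, 8 -> fragments 1-2 completed (2 total).
Step 3: advance 5 -> fork_pos = 10 + 5 = 15. Reached multiple(s) of 4: 12 -> fragment 3 completed (3 total).
Step 4: advance 8 -> fork_pos = 15 + 8 = 23. Reached multiple(s) of 4: 16, 20 -> fragments 4-5 completed (5 total).
Step 5: advance 1 -> fork_pos = 23 + 1 = 24. Reached multiple(s) of 4: 24 -> fragment 6 completed (6 total).
Final fork_pos = 24, so 6 fragment(s) are complete. Build each: template segment -> complement -> reverse.
Fragment 1: template[0:4] = ACGG -> complement TGCC -> reversed CCGT
Fragment 2: template[4:8] = TCAC -> complement AGTG -> reversed GTGA
Fragment 3: template[8:12] = GTAG -> complement CATC -> reversed CTAC
Fragment 4: template[12:16] = TGGT -> complement ACCA -> reversed ACCA
Fragment 5: template[16:20] = CCAA -> complement GGTT -> reversed TTGG
Fragment 6: template[20:24] = ACCC -> complement TGGG -> reversed GGGT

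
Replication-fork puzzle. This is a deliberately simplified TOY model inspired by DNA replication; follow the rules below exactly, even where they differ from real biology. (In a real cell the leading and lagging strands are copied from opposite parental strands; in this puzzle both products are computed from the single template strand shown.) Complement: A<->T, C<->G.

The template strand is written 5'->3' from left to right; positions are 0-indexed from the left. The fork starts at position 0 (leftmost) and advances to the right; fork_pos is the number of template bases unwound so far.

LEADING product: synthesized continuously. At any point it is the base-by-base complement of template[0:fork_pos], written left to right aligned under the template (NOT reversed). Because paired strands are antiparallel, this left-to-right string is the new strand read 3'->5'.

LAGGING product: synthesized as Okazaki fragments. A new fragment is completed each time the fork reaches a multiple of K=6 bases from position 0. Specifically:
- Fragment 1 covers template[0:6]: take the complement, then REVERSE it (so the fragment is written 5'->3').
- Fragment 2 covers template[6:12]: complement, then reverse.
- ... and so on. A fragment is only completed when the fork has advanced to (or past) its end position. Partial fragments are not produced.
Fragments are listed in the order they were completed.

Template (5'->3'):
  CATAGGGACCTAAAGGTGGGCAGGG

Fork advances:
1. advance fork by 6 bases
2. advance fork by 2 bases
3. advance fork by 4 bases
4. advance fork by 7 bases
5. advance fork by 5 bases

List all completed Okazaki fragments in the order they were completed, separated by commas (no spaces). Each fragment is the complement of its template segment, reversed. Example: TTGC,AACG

Step 1: advance 6 -> fork_pos = 0 + 6 = 6. Reached multiple(s) of 6: 6 -> fragment 1 completed (1 total).
Step 2: advance 2 -> fork_pos = 6 + 2 = 8. Next multiple of 6 is 12 (not reached); still 1 fragment(s).
Step 3: advance 4 -> fork_pos = 8 + 4 = 12. Reached multiple(s) of 6: 12 -> fragment 2 completed (2 total).
Step 4: advance 7 -> fork_pos = 12 + 7 = 19. Reached multiple(s) of 6: 18 -> fragment 3 completed (3 total).
Step 5: advance 5 -> fork_pos = 19 + 5 = 24. Reached multiple(s) of 6: 24 -> fragment 4 completed (4 total).
Final fork_pos = 24, so 4 fragment(s) are complete. Build each: template segment -> complement -> reverse.
Fragment 1: template[0:6] = CATAGG -> complement GTATCC -> reversed CCTATG
Fragment 2: template[6:12] = GACCTA -> complement CTGGAT -> reversed TAGGTC
Fragment 3: template[12:18] = AAGGTG -> complement TTCCAC -> reversed CACCTT
Fragment 4: template[18:24] = GGCAGG -> complement CCGTCC -> reversed CCTGCC

Answer: CCTATG,TAGGTC,CACCTT,CCTGCC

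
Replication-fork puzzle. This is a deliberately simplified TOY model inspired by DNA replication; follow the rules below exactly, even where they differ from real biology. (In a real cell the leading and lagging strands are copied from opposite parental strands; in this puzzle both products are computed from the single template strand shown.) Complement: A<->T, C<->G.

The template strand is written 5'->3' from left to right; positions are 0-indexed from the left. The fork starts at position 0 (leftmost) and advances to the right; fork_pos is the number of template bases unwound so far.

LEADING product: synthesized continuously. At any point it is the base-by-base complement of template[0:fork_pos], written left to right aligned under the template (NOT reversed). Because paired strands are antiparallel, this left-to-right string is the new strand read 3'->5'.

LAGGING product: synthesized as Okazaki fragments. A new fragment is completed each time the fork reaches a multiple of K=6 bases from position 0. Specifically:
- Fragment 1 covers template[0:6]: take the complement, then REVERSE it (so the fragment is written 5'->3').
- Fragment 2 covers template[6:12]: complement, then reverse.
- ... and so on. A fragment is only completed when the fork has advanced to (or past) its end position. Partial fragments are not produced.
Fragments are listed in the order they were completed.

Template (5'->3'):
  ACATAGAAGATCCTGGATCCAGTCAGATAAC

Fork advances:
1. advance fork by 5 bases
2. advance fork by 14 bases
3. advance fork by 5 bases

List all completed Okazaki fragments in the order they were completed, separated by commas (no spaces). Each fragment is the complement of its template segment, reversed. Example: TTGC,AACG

Step 1: advance 5 -> fork_pos = 0 + 5 = 5. Next multiple of 6 is 6 (not reached); still 0 fragment(s).
Step 2: advance 14 -> fork_pos = 5 + 14 = 19. Reached multiple(s) of 6: 6, 12, 18 -> fragments 1-3 completed (3 total).
Step 3: advance 5 -> fork_pos = 19 + 5 = 24. Reached multiple(s) of 6: 24 -> fragment 4 completed (4 total).
Final fork_pos = 24, so 4 fragment(s) are complete. Build each: template segment -> complement -> reverse.
Fragment 1: template[0:6] = ACATAG -> complement TGTATC -> reversed CTATGT
Fragment 2: template[6:12] = AAGATC -> complement TTCTAG -> reversed GATCTT
Fragment 3: template[12:18] = CTGGAT -> complement GACCTA -> reversed ATCCAG
Fragment 4: template[18:24] = CCAGTC -> complement GGTCAG -> reversed GACTGG

Answer: CTATGT,GATCTT,ATCCAG,GACTGG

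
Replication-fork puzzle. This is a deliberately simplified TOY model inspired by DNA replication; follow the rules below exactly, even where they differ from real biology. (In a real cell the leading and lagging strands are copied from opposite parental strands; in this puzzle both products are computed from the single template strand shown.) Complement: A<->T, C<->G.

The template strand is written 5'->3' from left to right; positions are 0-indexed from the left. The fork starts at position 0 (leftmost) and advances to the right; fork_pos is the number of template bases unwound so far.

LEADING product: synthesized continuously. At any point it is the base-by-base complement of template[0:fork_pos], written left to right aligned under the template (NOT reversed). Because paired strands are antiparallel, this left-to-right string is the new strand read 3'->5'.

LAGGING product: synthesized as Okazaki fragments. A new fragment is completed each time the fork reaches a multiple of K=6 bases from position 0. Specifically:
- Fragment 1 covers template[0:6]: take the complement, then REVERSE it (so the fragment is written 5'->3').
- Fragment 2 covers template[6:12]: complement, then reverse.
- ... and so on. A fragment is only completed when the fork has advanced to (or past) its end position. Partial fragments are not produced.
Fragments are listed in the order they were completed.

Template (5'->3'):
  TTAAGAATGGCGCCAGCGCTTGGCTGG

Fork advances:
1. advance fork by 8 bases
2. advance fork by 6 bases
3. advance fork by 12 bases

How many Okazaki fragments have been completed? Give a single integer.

Answer: 4

Derivation:
Step 1: advance 8 -> fork_pos = 0 + 8 = 8. Reached multiple(s) of 6: 6 -> fragment 1 completed (1 total).
Step 2: advance 6 -> fork_pos = 8 + 6 = 14. Reached multiple(s) of 6: 12 -> fragment 2 completed (2 total).
Step 3: advance 12 -> fork_pos = 14 + 12 = 26. Reached multiple(s) of 6: 18, 24 -> fragments 3-4 completed (4 total).
Check: final fork_pos = 26; the multiples of 6 that are <= 26 are 6..24 -> 26 // 6 = 4 completed fragment(s).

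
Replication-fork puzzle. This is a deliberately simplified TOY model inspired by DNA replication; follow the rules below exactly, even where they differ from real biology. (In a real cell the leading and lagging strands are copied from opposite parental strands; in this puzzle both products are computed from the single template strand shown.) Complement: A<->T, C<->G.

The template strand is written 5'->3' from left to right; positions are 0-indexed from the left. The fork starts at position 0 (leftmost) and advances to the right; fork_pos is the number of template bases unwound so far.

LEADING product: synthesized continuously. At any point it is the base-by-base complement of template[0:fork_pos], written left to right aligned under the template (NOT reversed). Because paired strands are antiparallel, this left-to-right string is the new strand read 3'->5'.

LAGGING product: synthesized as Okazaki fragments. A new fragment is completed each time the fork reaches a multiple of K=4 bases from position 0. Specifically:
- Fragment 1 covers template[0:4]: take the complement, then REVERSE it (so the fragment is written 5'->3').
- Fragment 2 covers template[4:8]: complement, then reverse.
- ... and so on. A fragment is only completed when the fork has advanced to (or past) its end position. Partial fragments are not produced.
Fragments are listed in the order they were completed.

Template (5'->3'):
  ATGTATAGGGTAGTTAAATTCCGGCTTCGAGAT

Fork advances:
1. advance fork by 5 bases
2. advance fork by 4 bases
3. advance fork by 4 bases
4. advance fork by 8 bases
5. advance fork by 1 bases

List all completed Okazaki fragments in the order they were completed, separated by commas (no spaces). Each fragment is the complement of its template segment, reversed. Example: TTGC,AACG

Step 1: advance 5 -> fork_pos = 0 + 5 = 5. Reached multiple(s) of 4: 4 -> fragment 1 completed (1 total).
Step 2: advance 4 -> fork_pos = 5 + 4 = 9. Reached multiple(s) of 4: 8 -> fragment 2 completed (2 total).
Step 3: advance 4 -> fork_pos = 9 + 4 = 13. Reached multiple(s) of 4: 12 -> fragment 3 completed (3 total).
Step 4: advance 8 -> fork_pos = 13 + 8 = 21. Reached multiple(s) of 4: 16, 20 -> fragments 4-5 completed (5 total).
Step 5: advance 1 -> fork_pos = 21 + 1 = 22. Next multiple of 4 is 24 (not reached); still 5 fragment(s).
Final fork_pos = 22, so 5 fragment(s) are complete. Build each: template segment -> complement -> reverse.
Fragment 1: template[0:4] = ATGT -> complement TACA -> reversed ACAT
Fragment 2: template[4:8] = ATAG -> complement TATC -> reversed CTAT
Fragment 3: template[8:12] = GGTA -> complement CCAT -> reversed TACC
Fragment 4: template[12:16] = GTTA -> complement CAAT -> reversed TAAC
Fragment 5: template[16:20] = AATT -> complement TTAA -> reversed AATT

Answer: ACAT,CTAT,TACC,TAAC,AATT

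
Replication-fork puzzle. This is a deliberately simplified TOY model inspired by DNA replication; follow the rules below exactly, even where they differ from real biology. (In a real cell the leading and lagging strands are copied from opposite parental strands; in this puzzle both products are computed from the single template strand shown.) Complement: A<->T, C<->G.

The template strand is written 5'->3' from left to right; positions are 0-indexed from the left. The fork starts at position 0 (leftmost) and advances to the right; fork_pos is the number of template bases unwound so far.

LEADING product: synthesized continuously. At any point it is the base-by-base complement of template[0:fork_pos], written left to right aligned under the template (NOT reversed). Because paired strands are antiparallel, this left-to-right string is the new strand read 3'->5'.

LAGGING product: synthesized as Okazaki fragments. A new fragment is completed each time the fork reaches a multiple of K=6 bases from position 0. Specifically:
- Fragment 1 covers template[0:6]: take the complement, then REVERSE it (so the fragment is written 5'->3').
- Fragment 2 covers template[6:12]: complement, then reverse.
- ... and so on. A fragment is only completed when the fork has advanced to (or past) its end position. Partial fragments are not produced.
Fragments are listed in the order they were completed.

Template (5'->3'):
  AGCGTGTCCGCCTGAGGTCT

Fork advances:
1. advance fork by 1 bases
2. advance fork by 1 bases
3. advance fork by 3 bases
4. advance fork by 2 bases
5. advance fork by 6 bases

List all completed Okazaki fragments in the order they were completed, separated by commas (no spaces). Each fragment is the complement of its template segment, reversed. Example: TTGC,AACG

Answer: CACGCT,GGCGGA

Derivation:
Step 1: advance 1 -> fork_pos = 0 + 1 = 1. Next multiple of 6 is 6 (not reached); still 0 fragment(s).
Step 2: advance 1 -> fork_pos = 1 + 1 = 2. Next multiple of 6 is 6 (not reached); still 0 fragment(s).
Step 3: advance 3 -> fork_pos = 2 + 3 = 5. Next multiple of 6 is 6 (not reached); still 0 fragment(s).
Step 4: advance 2 -> fork_pos = 5 + 2 = 7. Reached multiple(s) of 6: 6 -> fragment 1 completed (1 total).
Step 5: advance 6 -> fork_pos = 7 + 6 = 13. Reached multiple(s) of 6: 12 -> fragment 2 completed (2 total).
Final fork_pos = 13, so 2 fragment(s) are complete. Build each: template segment -> complement -> reverse.
Fragment 1: template[0:6] = AGCGTG -> complement TCGCAC -> reversed CACGCT
Fragment 2: template[6:12] = TCCGCC -> complement AGGCGG -> reversed GGCGGA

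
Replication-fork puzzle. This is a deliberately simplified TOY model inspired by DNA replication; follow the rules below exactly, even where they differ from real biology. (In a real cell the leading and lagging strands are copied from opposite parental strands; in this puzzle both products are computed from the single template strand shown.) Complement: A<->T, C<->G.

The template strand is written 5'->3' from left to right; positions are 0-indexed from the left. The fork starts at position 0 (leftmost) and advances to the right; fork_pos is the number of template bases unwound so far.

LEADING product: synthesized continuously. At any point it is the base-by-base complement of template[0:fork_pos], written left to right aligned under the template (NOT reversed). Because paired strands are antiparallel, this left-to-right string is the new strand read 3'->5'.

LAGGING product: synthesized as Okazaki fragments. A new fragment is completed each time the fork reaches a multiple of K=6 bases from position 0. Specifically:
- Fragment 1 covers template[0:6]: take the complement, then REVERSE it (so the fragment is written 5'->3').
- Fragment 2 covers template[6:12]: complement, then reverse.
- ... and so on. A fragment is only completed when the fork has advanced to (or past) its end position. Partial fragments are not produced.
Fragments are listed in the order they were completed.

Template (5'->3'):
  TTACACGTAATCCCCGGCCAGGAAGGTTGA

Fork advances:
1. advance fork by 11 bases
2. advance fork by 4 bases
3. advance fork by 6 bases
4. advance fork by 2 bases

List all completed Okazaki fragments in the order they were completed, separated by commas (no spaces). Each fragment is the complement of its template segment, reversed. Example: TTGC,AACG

Step 1: advance 11 -> fork_pos = 0 + 11 = 11. Reached multiple(s) of 6: 6 -> fragment 1 completed (1 total).
Step 2: advance 4 -> fork_pos = 11 + 4 = 15. Reached multiple(s) of 6: 12 -> fragment 2 completed (2 total).
Step 3: advance 6 -> fork_pos = 15 + 6 = 21. Reached multiple(s) of 6: 18 -> fragment 3 completed (3 total).
Step 4: advance 2 -> fork_pos = 21 + 2 = 23. Next multiple of 6 is 24 (not reached); still 3 fragment(s).
Final fork_pos = 23, so 3 fragment(s) are complete. Build each: template segment -> complement -> reverse.
Fragment 1: template[0:6] = TTACAC -> complement AATGTG -> reversed GTGTAA
Fragment 2: template[6:12] = GTAATC -> complement CATTAG -> reversed GATTAC
Fragment 3: template[12:18] = CCCGGC -> complement GGGCCG -> reversed GCCGGG

Answer: GTGTAA,GATTAC,GCCGGG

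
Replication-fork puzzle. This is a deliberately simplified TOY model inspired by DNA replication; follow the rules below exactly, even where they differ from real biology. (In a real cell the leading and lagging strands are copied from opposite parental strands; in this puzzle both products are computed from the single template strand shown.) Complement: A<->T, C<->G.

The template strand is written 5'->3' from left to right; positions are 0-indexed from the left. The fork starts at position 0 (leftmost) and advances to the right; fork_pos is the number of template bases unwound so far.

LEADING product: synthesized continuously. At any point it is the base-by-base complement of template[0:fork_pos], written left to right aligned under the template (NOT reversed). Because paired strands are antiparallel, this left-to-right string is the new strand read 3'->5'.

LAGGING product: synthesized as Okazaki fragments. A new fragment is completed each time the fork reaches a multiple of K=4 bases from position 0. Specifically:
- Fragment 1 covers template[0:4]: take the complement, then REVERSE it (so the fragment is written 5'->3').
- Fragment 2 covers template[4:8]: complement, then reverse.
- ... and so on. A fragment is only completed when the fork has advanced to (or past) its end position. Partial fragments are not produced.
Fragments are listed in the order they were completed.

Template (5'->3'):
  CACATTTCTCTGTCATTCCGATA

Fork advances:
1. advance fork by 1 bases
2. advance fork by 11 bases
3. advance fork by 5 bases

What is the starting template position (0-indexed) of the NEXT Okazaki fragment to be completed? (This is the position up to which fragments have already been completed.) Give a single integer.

Step 1: advance 1 -> fork_pos = 0 + 1 = 1. Next multiple of 4 is 4 (not reached); still 0 fragment(s).
Step 2: advance 11 -> fork_pos = 1 + 11 = 12. Reached multiple(s) of 4: 4, 8, 12 -> fragments 1-3 completed (3 total).
Step 3: advance 5 -> fork_pos = 12 + 5 = 17. Reached multiple(s) of 4: 16 -> fragment 4 completed (4 total).
4 fragment(s) completed, covering template[0:16] (4 x 4 = 16). The next fragment, fragment 5, covers template[16:20], so it starts at position 16.

Answer: 16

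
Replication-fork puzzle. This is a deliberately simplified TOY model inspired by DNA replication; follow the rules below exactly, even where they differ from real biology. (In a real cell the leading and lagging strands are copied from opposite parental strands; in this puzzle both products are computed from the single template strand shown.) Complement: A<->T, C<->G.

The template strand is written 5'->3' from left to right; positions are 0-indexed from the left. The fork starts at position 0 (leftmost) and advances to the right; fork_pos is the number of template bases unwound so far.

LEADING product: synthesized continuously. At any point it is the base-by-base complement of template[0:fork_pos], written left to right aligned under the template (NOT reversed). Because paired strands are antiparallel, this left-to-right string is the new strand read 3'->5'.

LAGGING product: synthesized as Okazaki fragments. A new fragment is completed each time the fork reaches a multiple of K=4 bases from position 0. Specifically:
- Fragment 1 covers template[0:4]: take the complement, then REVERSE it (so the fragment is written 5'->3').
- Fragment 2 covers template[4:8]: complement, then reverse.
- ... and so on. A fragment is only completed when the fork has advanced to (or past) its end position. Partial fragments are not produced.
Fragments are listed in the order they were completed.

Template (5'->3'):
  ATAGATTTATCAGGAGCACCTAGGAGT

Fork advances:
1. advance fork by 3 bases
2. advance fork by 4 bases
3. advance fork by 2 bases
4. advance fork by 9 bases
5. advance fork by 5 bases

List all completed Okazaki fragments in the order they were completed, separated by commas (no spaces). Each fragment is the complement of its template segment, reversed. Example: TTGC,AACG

Step 1: advance 3 -> fork_pos = 0 + 3 = 3. Next multiple of 4 is 4 (not reached); still 0 fragment(s).
Step 2: advance 4 -> fork_pos = 3 + 4 = 7. Reached multiple(s) of 4: 4 -> fragment 1 completed (1 total).
Step 3: advance 2 -> fork_pos = 7 + 2 = 9. Reached multiple(s) of 4: 8 -> fragment 2 completed (2 total).
Step 4: advance 9 -> fork_pos = 9 + 9 = 18. Reached multiple(s) of 4: 12, 16 -> fragments 3-4 completed (4 total).
Step 5: advance 5 -> fork_pos = 18 + 5 = 23. Reached multiple(s) of 4: 20 -> fragment 5 completed (5 total).
Final fork_pos = 23, so 5 fragment(s) are complete. Build each: template segment -> complement -> reverse.
Fragment 1: template[0:4] = ATAG -> complement TATC -> reversed CTAT
Fragment 2: template[4:8] = ATTT -> complement TAAA -> reversed AAAT
Fragment 3: template[8:12] = ATCA -> complement TAGT -> reversed TGAT
Fragment 4: template[12:16] = GGAG -> complement CCTC -> reversed CTCC
Fragment 5: template[16:20] = CACC -> complement GTGG -> reversed GGTG

Answer: CTAT,AAAT,TGAT,CTCC,GGTG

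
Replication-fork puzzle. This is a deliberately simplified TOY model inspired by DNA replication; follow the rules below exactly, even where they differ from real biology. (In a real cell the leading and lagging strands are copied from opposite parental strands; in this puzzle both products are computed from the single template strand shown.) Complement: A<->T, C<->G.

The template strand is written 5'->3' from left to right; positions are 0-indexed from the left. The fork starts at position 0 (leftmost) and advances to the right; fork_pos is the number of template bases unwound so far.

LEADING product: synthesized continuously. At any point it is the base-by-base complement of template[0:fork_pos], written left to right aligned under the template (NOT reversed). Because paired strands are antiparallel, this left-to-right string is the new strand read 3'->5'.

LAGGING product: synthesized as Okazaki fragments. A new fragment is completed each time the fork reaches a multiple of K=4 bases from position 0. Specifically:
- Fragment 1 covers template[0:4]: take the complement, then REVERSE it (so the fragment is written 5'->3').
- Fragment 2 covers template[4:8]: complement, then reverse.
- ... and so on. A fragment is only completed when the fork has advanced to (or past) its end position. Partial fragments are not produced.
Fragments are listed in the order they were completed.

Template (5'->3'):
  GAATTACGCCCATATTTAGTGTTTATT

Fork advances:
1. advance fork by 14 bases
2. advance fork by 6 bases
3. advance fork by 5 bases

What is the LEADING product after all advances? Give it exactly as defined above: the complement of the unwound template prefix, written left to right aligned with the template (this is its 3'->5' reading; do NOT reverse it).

Step 1: advance 14 -> fork_pos = 0 + 14 = 14.
Step 2: advance 6 -> fork_pos = 14 + 6 = 20.
Step 3: advance 5 -> fork_pos = 20 + 5 = 25.
Unwound prefix: template[0:25] = GAATTACGCCCATATTTAGTGTTTA
Complement it base by base (A<->T, C<->G), keeping left-to-right order:
  [0:5] GAATT -> CTTAA
  [5:10] ACGCC -> TGCGG
  [10:15] CATAT -> GTATA
  [15:20] TTAGT -> AATCA
  [20:25] GTTTA -> CAAAT
Concatenate: CTTAATGCGGGTATAAATCACAAAT (length 25; written aligned with the template, i.e. 3'->5').

Answer: CTTAATGCGGGTATAAATCACAAAT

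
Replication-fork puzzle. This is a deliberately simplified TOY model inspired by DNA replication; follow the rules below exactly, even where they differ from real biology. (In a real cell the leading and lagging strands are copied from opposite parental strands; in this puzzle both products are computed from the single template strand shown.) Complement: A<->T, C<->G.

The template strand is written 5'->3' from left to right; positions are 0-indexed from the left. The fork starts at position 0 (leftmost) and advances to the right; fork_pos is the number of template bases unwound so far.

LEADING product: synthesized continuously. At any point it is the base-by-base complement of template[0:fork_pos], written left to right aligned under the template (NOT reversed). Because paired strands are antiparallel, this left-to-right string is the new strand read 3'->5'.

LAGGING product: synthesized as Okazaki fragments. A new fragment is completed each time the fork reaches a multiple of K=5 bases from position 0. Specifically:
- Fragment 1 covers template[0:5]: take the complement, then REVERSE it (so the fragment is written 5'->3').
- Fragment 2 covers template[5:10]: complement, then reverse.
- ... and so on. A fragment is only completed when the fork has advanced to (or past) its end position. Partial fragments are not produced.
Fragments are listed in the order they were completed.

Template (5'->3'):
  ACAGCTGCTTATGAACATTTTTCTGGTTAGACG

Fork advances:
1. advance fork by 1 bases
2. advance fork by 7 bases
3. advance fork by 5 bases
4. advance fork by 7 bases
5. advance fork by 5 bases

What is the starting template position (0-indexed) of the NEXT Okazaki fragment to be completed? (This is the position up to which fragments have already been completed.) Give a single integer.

Step 1: advance 1 -> fork_pos = 0 + 1 = 1. Next multiple of 5 is 5 (not reached); still 0 fragment(s).
Step 2: advance 7 -> fork_pos = 1 + 7 = 8. Reached multiple(s) of 5: 5 -> fragment 1 completed (1 total).
Step 3: advance 5 -> fork_pos = 8 + 5 = 13. Reached multiple(s) of 5: 10 -> fragment 2 completed (2 total).
Step 4: advance 7 -> fork_pos = 13 + 7 = 20. Reached multiple(s) of 5: 15, 20 -> fragments 3-4 completed (4 total).
Step 5: advance 5 -> fork_pos = 20 + 5 = 25. Reached multiple(s) of 5: 25 -> fragment 5 completed (5 total).
5 fragment(s) completed, covering template[0:25] (5 x 5 = 25). The next fragment, fragment 6, covers template[25:30], so it starts at position 25.

Answer: 25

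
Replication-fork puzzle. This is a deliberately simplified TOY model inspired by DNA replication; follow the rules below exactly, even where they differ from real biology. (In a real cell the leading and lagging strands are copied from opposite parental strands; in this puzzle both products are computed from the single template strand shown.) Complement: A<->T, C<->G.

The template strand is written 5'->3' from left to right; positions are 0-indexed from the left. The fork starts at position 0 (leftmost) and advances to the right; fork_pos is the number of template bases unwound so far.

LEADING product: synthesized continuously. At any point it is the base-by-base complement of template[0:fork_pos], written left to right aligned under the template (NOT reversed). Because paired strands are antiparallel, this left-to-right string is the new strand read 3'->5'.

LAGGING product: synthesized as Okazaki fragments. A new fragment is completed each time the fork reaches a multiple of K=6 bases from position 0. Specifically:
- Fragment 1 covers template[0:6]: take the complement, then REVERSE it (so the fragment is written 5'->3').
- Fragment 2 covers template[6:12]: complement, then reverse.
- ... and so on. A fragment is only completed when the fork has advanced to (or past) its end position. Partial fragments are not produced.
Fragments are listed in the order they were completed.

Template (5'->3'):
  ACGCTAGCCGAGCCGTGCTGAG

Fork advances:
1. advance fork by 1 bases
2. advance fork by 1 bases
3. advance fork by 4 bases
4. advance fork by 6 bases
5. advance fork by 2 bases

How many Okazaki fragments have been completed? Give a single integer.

Step 1: advance 1 -> fork_pos = 0 + 1 = 1. Next multiple of 6 is 6 (not reached); still 0 fragment(s).
Step 2: advance 1 -> fork_pos = 1 + 1 = 2. Next multiple of 6 is 6 (not reached); still 0 fragment(s).
Step 3: advance 4 -> fork_pos = 2 + 4 = 6. Reached multiple(s) of 6: 6 -> fragment 1 completed (1 total).
Step 4: advance 6 -> fork_pos = 6 + 6 = 12. Reached multiple(s) of 6: 12 -> fragment 2 completed (2 total).
Step 5: advance 2 -> fork_pos = 12 + 2 = 14. Next multiple of 6 is 18 (not reached); still 2 fragment(s).
Check: final fork_pos = 14; the multiples of 6 that are <= 14 are 6..12 -> 14 // 6 = 2 completed fragment(s).

Answer: 2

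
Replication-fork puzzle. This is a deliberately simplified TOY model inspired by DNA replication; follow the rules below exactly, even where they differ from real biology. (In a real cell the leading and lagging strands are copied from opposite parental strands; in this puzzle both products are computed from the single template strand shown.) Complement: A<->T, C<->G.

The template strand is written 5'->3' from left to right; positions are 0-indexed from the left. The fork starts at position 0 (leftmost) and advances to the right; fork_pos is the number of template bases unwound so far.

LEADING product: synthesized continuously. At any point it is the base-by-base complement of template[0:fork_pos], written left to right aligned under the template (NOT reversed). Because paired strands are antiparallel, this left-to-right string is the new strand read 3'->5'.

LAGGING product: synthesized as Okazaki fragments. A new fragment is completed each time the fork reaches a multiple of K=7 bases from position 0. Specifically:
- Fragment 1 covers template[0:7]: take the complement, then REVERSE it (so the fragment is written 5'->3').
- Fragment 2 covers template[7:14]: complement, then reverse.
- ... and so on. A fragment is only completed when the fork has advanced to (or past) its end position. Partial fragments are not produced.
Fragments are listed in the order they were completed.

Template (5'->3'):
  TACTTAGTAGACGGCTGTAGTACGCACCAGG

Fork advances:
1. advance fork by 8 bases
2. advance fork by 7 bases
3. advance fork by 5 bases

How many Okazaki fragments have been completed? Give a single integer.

Answer: 2

Derivation:
Step 1: advance 8 -> fork_pos = 0 + 8 = 8. Reached multiple(s) of 7: 7 -> fragment 1 completed (1 total).
Step 2: advance 7 -> fork_pos = 8 + 7 = 15. Reached multiple(s) of 7: 14 -> fragment 2 completed (2 total).
Step 3: advance 5 -> fork_pos = 15 + 5 = 20. Next multiple of 7 is 21 (not reached); still 2 fragment(s).
Check: final fork_pos = 20; the multiples of 7 that are <= 20 are 7..14 -> 20 // 7 = 2 completed fragment(s).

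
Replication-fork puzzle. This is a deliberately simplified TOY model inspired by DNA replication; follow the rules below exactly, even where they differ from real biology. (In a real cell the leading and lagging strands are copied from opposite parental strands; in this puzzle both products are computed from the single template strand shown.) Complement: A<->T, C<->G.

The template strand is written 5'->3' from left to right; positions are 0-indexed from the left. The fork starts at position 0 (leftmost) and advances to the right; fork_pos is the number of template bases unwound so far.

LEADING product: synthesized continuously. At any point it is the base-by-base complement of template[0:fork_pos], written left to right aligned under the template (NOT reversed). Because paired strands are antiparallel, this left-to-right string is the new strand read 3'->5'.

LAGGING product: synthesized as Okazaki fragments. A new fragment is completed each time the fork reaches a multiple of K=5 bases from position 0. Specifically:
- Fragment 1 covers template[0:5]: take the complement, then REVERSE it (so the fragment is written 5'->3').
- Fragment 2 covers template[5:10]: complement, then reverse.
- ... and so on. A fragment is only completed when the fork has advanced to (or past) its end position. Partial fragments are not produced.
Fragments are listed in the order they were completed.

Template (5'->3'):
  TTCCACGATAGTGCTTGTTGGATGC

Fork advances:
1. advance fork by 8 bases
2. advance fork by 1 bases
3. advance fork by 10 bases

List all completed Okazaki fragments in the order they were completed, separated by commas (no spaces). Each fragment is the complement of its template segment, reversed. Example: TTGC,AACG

Step 1: advance 8 -> fork_pos = 0 + 8 = 8. Reached multiple(s) of 5: 5 -> fragment 1 completed (1 total).
Step 2: advance 1 -> fork_pos = 8 + 1 = 9. Next multiple of 5 is 10 (not reached); still 1 fragment(s).
Step 3: advance 10 -> fork_pos = 9 + 10 = 19. Reached multiple(s) of 5: 10, 15 -> fragments 2-3 completed (3 total).
Final fork_pos = 19, so 3 fragment(s) are complete. Build each: template segment -> complement -> reverse.
Fragment 1: template[0:5] = TTCCA -> complement AAGGT -> reversed TGGAA
Fragment 2: template[5:10] = CGATA -> complement GCTAT -> reversed TATCG
Fragment 3: template[10:15] = GTGCT -> complement CACGA -> reversed AGCAC

Answer: TGGAA,TATCG,AGCAC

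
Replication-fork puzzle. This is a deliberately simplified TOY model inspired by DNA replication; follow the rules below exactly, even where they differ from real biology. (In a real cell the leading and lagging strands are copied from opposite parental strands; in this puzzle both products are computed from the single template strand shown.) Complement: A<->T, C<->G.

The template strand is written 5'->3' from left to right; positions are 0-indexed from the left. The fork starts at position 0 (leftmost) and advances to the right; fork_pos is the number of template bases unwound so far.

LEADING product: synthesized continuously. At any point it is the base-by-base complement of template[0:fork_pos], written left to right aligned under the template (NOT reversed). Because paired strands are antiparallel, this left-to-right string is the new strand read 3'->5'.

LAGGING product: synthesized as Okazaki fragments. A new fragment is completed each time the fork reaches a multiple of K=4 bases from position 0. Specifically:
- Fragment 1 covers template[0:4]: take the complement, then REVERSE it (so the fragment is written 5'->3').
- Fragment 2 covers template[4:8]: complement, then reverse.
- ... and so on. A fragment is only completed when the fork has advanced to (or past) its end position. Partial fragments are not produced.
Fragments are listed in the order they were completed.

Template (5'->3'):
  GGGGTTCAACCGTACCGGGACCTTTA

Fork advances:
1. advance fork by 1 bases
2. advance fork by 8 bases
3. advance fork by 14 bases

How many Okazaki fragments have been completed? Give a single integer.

Step 1: advance 1 -> fork_pos = 0 + 1 = 1. Next multiple of 4 is 4 (not reached); still 0 fragment(s).
Step 2: advance 8 -> fork_pos = 1 + 8 = 9. Reached multiple(s) of 4: 4, 8 -> fragments 1-2 completed (2 total).
Step 3: advance 14 -> fork_pos = 9 + 14 = 23. Reached multiple(s) of 4: 12, 16, 20 -> fragments 3-5 completed (5 total).
Check: final fork_pos = 23; the multiples of 4 that are <= 23 are 4..20 -> 23 // 4 = 5 completed fragment(s).

Answer: 5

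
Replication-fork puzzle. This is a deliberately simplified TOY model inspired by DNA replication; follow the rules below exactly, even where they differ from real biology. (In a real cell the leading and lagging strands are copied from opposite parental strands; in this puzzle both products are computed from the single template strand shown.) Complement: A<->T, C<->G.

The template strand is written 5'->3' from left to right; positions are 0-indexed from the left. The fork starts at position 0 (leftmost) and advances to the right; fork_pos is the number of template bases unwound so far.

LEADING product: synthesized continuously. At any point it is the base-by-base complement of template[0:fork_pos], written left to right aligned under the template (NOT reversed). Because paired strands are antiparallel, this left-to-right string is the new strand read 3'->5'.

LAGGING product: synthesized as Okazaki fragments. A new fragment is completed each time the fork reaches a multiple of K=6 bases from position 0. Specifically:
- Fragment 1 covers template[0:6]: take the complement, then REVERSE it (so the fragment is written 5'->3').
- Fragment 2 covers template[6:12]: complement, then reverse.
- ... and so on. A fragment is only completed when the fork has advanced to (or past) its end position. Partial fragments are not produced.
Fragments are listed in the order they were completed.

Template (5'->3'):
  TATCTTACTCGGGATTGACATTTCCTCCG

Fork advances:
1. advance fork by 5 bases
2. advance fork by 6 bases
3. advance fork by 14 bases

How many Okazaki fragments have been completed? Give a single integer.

Answer: 4

Derivation:
Step 1: advance 5 -> fork_pos = 0 + 5 = 5. Next multiple of 6 is 6 (not reached); still 0 fragment(s).
Step 2: advance 6 -> fork_pos = 5 + 6 = 11. Reached multiple(s) of 6: 6 -> fragment 1 completed (1 total).
Step 3: advance 14 -> fork_pos = 11 + 14 = 25. Reached multiple(s) of 6: 12, 18, 24 -> fragments 2-4 completed (4 total).
Check: final fork_pos = 25; the multiples of 6 that are <= 25 are 6..24 -> 25 // 6 = 4 completed fragment(s).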